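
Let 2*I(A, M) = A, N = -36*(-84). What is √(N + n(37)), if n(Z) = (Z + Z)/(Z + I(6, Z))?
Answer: √302585/10 ≈ 55.008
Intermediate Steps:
N = 3024
I(A, M) = A/2
n(Z) = 2*Z/(3 + Z) (n(Z) = (Z + Z)/(Z + (½)*6) = (2*Z)/(Z + 3) = (2*Z)/(3 + Z) = 2*Z/(3 + Z))
√(N + n(37)) = √(3024 + 2*37/(3 + 37)) = √(3024 + 2*37/40) = √(3024 + 2*37*(1/40)) = √(3024 + 37/20) = √(60517/20) = √302585/10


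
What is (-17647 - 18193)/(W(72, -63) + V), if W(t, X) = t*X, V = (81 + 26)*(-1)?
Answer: 35840/4643 ≈ 7.7191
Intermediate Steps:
V = -107 (V = 107*(-1) = -107)
W(t, X) = X*t
(-17647 - 18193)/(W(72, -63) + V) = (-17647 - 18193)/(-63*72 - 107) = -35840/(-4536 - 107) = -35840/(-4643) = -35840*(-1/4643) = 35840/4643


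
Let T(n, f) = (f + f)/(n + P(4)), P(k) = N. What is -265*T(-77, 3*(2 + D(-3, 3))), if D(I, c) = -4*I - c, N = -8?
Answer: 3498/17 ≈ 205.76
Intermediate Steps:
P(k) = -8
D(I, c) = -c - 4*I
T(n, f) = 2*f/(-8 + n) (T(n, f) = (f + f)/(n - 8) = (2*f)/(-8 + n) = 2*f/(-8 + n))
-265*T(-77, 3*(2 + D(-3, 3))) = -530*3*(2 + (-1*3 - 4*(-3)))/(-8 - 77) = -530*3*(2 + (-3 + 12))/(-85) = -530*3*(2 + 9)*(-1)/85 = -530*3*11*(-1)/85 = -530*33*(-1)/85 = -265*(-66/85) = 3498/17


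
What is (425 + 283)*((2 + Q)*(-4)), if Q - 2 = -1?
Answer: -8496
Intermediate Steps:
Q = 1 (Q = 2 - 1 = 1)
(425 + 283)*((2 + Q)*(-4)) = (425 + 283)*((2 + 1)*(-4)) = 708*(3*(-4)) = 708*(-12) = -8496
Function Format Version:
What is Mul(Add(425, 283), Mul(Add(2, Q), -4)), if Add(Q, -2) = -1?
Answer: -8496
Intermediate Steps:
Q = 1 (Q = Add(2, -1) = 1)
Mul(Add(425, 283), Mul(Add(2, Q), -4)) = Mul(Add(425, 283), Mul(Add(2, 1), -4)) = Mul(708, Mul(3, -4)) = Mul(708, -12) = -8496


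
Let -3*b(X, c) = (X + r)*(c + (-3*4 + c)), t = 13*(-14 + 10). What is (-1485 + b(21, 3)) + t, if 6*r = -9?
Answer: -1498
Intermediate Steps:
r = -3/2 (r = (1/6)*(-9) = -3/2 ≈ -1.5000)
t = -52 (t = 13*(-4) = -52)
b(X, c) = -(-12 + 2*c)*(-3/2 + X)/3 (b(X, c) = -(X - 3/2)*(c + (-3*4 + c))/3 = -(-3/2 + X)*(c + (-12 + c))/3 = -(-3/2 + X)*(-12 + 2*c)/3 = -(-12 + 2*c)*(-3/2 + X)/3)
(-1485 + b(21, 3)) + t = (-1485 + (-6 + 3 + 4*21 - 2/3*21*3)) - 52 = (-1485 + (-6 + 3 + 84 - 42)) - 52 = (-1485 + 39) - 52 = -1446 - 52 = -1498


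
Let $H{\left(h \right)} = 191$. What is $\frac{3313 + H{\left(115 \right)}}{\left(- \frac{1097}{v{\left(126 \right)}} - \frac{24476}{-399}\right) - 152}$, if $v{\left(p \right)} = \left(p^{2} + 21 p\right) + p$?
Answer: $- \frac{1241509248}{32141579} \approx -38.626$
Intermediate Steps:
$v{\left(p \right)} = p^{2} + 22 p$
$\frac{3313 + H{\left(115 \right)}}{\left(- \frac{1097}{v{\left(126 \right)}} - \frac{24476}{-399}\right) - 152} = \frac{3313 + 191}{\left(- \frac{1097}{126 \left(22 + 126\right)} - \frac{24476}{-399}\right) - 152} = \frac{3504}{\left(- \frac{1097}{126 \cdot 148} - - \frac{24476}{399}\right) - 152} = \frac{3504}{\left(- \frac{1097}{18648} + \frac{24476}{399}\right) - 152} = \frac{3504}{\frac{21713845}{354312} - 152} = \frac{3504}{- \frac{32141579}{354312}} = 3504 \left(- \frac{354312}{32141579}\right) = - \frac{1241509248}{32141579}$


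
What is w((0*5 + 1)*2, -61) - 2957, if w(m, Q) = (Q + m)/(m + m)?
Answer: -11887/4 ≈ -2971.8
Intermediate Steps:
w(m, Q) = (Q + m)/(2*m) (w(m, Q) = (Q + m)/((2*m)) = (Q + m)*(1/(2*m)) = (Q + m)/(2*m))
w((0*5 + 1)*2, -61) - 2957 = (-61 + (0*5 + 1)*2)/(2*(((0*5 + 1)*2))) - 2957 = (-61 + (0 + 1)*2)/(2*(((0 + 1)*2))) - 2957 = (-61 + 1*2)/(2*((1*2))) - 2957 = (1/2)*(-61 + 2)/2 - 2957 = (1/2)*(1/2)*(-59) - 2957 = -59/4 - 2957 = -11887/4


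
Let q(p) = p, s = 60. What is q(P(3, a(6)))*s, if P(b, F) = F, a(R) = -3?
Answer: -180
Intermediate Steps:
q(P(3, a(6)))*s = -3*60 = -180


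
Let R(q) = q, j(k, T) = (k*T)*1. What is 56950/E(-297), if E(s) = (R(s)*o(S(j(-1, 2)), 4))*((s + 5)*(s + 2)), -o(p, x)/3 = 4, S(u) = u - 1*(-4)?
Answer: 5695/30700296 ≈ 0.00018550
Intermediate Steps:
j(k, T) = T*k (j(k, T) = (T*k)*1 = T*k)
S(u) = 4 + u (S(u) = u + 4 = 4 + u)
o(p, x) = -12 (o(p, x) = -3*4 = -12)
E(s) = -12*s*(2 + s)*(5 + s) (E(s) = (s*(-12))*((s + 5)*(s + 2)) = (-12*s)*((5 + s)*(2 + s)) = (-12*s)*((2 + s)*(5 + s)) = -12*s*(2 + s)*(5 + s))
56950/E(-297) = 56950/((-12*(-297)*(10 + (-297)² + 7*(-297)))) = 56950/((-12*(-297)*(10 + 88209 - 2079))) = 56950/((-12*(-297)*86140)) = 56950/307002960 = 56950*(1/307002960) = 5695/30700296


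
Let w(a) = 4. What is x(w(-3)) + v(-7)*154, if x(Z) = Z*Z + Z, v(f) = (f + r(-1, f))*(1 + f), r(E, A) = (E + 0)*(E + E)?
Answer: 4640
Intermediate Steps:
r(E, A) = 2*E² (r(E, A) = E*(2*E) = 2*E²)
v(f) = (1 + f)*(2 + f) (v(f) = (f + 2*(-1)²)*(1 + f) = (f + 2*1)*(1 + f) = (f + 2)*(1 + f) = (2 + f)*(1 + f) = (1 + f)*(2 + f))
x(Z) = Z + Z² (x(Z) = Z² + Z = Z + Z²)
x(w(-3)) + v(-7)*154 = 4*(1 + 4) + (2 + (-7)² + 3*(-7))*154 = 4*5 + (2 + 49 - 21)*154 = 20 + 30*154 = 20 + 4620 = 4640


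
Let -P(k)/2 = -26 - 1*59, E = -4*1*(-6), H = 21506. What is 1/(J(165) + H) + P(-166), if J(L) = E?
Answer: 3660101/21530 ≈ 170.00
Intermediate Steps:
E = 24 (E = -4*(-6) = 24)
P(k) = 170 (P(k) = -2*(-26 - 1*59) = -2*(-26 - 59) = -2*(-85) = 170)
J(L) = 24
1/(J(165) + H) + P(-166) = 1/(24 + 21506) + 170 = 1/21530 + 170 = 3660101/21530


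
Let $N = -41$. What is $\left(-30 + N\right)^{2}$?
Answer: $5041$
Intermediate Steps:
$\left(-30 + N\right)^{2} = \left(-30 - 41\right)^{2} = \left(-71\right)^{2} = 5041$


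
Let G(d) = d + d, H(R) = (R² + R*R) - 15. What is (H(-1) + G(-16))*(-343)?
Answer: 15435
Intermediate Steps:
H(R) = -15 + 2*R² (H(R) = (R² + R²) - 15 = 2*R² - 15 = -15 + 2*R²)
G(d) = 2*d
(H(-1) + G(-16))*(-343) = ((-15 + 2*(-1)²) + 2*(-16))*(-343) = ((-15 + 2*1) - 32)*(-343) = ((-15 + 2) - 32)*(-343) = (-13 - 32)*(-343) = -45*(-343) = 15435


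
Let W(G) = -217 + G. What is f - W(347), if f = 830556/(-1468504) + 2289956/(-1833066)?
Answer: -44353461429355/336483094158 ≈ -131.81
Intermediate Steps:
f = -610659188815/336483094158 (f = 830556*(-1/1468504) + 2289956*(-1/1833066) = -207639/367126 - 1144978/916533 = -610659188815/336483094158 ≈ -1.8148)
f - W(347) = -610659188815/336483094158 - (-217 + 347) = -610659188815/336483094158 - 1*130 = -610659188815/336483094158 - 130 = -44353461429355/336483094158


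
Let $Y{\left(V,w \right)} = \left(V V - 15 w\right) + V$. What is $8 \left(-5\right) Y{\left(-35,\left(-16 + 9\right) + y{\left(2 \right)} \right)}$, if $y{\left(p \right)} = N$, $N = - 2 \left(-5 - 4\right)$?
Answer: $-41000$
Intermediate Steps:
$N = 18$ ($N = \left(-2\right) \left(-9\right) = 18$)
$y{\left(p \right)} = 18$
$Y{\left(V,w \right)} = V + V^{2} - 15 w$ ($Y{\left(V,w \right)} = \left(V^{2} - 15 w\right) + V = V + V^{2} - 15 w$)
$8 \left(-5\right) Y{\left(-35,\left(-16 + 9\right) + y{\left(2 \right)} \right)} = 8 \left(-5\right) \left(-35 + \left(-35\right)^{2} - 15 \left(\left(-16 + 9\right) + 18\right)\right) = - 40 \left(-35 + 1225 - 15 \left(-7 + 18\right)\right) = - 40 \left(-35 + 1225 - 165\right) = \left(-40\right) 1025 = -41000$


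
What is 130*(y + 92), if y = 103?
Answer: 25350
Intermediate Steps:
130*(y + 92) = 130*(103 + 92) = 130*195 = 25350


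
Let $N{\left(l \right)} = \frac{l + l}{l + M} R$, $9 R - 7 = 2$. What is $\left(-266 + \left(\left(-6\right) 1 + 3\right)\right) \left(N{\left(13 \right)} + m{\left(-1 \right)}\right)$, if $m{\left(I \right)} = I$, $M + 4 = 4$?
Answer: $-269$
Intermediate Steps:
$M = 0$ ($M = -4 + 4 = 0$)
$R = 1$ ($R = \frac{7}{9} + \frac{1}{9} \cdot 2 = \frac{7}{9} + \frac{2}{9} = 1$)
$N{\left(l \right)} = 2$ ($N{\left(l \right)} = \frac{l + l}{l + 0} \cdot 1 = \frac{2 l}{l} 1 = 2 \cdot 1 = 2$)
$\left(-266 + \left(\left(-6\right) 1 + 3\right)\right) \left(N{\left(13 \right)} + m{\left(-1 \right)}\right) = \left(-266 + \left(\left(-6\right) 1 + 3\right)\right) \left(2 - 1\right) = \left(-266 + \left(-6 + 3\right)\right) 1 = \left(-266 - 3\right) 1 = \left(-269\right) 1 = -269$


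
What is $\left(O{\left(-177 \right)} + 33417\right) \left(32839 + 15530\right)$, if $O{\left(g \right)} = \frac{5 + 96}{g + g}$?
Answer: $\frac{190727302591}{118} \approx 1.6163 \cdot 10^{9}$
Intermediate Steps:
$O{\left(g \right)} = \frac{101}{2 g}$
$\left(O{\left(-177 \right)} + 33417\right) \left(32839 + 15530\right) = \left(\frac{101}{2 \left(-177\right)} + 33417\right) \left(32839 + 15530\right) = \left(\frac{101}{2} \left(- \frac{1}{177}\right) + 33417\right) 48369 = \left(- \frac{101}{354} + 33417\right) 48369 = \frac{11829517}{354} \cdot 48369 = \frac{190727302591}{118}$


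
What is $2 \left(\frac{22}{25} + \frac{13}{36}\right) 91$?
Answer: $\frac{101647}{450} \approx 225.88$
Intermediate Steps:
$2 \left(\frac{22}{25} + \frac{13}{36}\right) 91 = 2 \cdot \frac{1117}{900} \cdot 91 = \frac{1117}{450} \cdot 91 = \frac{101647}{450}$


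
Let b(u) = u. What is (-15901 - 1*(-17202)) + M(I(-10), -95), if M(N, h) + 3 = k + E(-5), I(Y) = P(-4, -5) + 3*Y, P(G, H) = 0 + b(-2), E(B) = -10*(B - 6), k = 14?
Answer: 1422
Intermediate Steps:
E(B) = 60 - 10*B (E(B) = -10*(-6 + B) = 60 - 10*B)
P(G, H) = -2 (P(G, H) = 0 - 2 = -2)
I(Y) = -2 + 3*Y
M(N, h) = 121 (M(N, h) = -3 + (14 + (60 - 10*(-5))) = -3 + (14 + (60 + 50)) = -3 + (14 + 110) = -3 + 124 = 121)
(-15901 - 1*(-17202)) + M(I(-10), -95) = (-15901 - 1*(-17202)) + 121 = (-15901 + 17202) + 121 = 1301 + 121 = 1422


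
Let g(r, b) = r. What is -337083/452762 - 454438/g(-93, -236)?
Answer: 205720909037/42106866 ≈ 4885.7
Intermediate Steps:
-337083/452762 - 454438/g(-93, -236) = -337083/452762 - 454438/(-93) = -337083*1/452762 - 454438*(-1/93) = -337083/452762 + 454438/93 = 205720909037/42106866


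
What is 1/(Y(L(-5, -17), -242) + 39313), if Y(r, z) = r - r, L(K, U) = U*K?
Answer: 1/39313 ≈ 2.5437e-5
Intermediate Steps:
L(K, U) = K*U
Y(r, z) = 0
1/(Y(L(-5, -17), -242) + 39313) = 1/(0 + 39313) = 1/39313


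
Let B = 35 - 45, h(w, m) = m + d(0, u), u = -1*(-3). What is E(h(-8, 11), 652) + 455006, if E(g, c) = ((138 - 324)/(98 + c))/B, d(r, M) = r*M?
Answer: 568757531/1250 ≈ 4.5501e+5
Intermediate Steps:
u = 3
d(r, M) = M*r
h(w, m) = m (h(w, m) = m + 3*0 = m + 0 = m)
B = -10
E(g, c) = 93/(5*(98 + c)) (E(g, c) = ((138 - 324)/(98 + c))/(-10) = -186/(98 + c)*(-⅒) = 93/(5*(98 + c)))
E(h(-8, 11), 652) + 455006 = 93/(5*(98 + 652)) + 455006 = (93/5)/750 + 455006 = (93/5)*(1/750) + 455006 = 31/1250 + 455006 = 568757531/1250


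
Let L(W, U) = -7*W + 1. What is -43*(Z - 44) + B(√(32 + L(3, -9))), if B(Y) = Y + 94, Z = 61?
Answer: -637 + 2*√3 ≈ -633.54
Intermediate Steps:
L(W, U) = 1 - 7*W
B(Y) = 94 + Y
-43*(Z - 44) + B(√(32 + L(3, -9))) = -43*(61 - 44) + (94 + √(32 + (1 - 7*3))) = -43*17 + (94 + √(32 + (1 - 21))) = -731 + (94 + √(32 - 20)) = -731 + (94 + √12) = -731 + (94 + 2*√3) = -637 + 2*√3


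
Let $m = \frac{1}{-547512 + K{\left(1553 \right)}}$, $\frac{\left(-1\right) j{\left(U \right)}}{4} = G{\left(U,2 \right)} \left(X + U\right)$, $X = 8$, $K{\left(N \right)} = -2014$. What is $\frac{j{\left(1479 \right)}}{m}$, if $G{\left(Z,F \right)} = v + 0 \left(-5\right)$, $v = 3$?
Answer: $9805741944$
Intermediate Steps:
$G{\left(Z,F \right)} = 3$ ($G{\left(Z,F \right)} = 3 + 0 \left(-5\right) = 3 + 0 = 3$)
$j{\left(U \right)} = -96 - 12 U$ ($j{\left(U \right)} = - 4 \cdot 3 \left(8 + U\right) = - 4 \left(24 + 3 U\right) = -96 - 12 U$)
$m = - \frac{1}{549526}$ ($m = \frac{1}{-547512 - 2014} = \frac{1}{-549526} = - \frac{1}{549526} \approx -1.8197 \cdot 10^{-6}$)
$\frac{j{\left(1479 \right)}}{m} = \frac{-96 - 17748}{- \frac{1}{549526}} = \left(-96 - 17748\right) \left(-549526\right) = \left(-17844\right) \left(-549526\right) = 9805741944$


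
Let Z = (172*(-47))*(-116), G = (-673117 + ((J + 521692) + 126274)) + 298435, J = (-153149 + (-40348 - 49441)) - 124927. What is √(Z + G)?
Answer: √843163 ≈ 918.24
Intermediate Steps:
J = -367865 (J = (-153149 - 89789) - 124927 = -242938 - 124927 = -367865)
G = -94581 (G = (-673117 + ((-367865 + 521692) + 126274)) + 298435 = (-673117 + (153827 + 126274)) + 298435 = (-673117 + 280101) + 298435 = -393016 + 298435 = -94581)
Z = 937744 (Z = -8084*(-116) = 937744)
√(Z + G) = √(937744 - 94581) = √843163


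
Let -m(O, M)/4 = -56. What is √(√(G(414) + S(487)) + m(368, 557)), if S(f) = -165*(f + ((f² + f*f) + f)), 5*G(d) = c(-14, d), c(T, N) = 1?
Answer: √(5600 + 5*I*√1960661995)/5 ≈ 67.39 + 65.707*I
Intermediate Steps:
G(d) = ⅕ (G(d) = (⅕)*1 = ⅕)
S(f) = -330*f - 330*f² (S(f) = -165*(f + ((f² + f²) + f)) = -165*(f + (2*f² + f)) = -165*(f + (f + 2*f²)) = -165*(2*f + 2*f²) = -330*f - 330*f²)
m(O, M) = 224 (m(O, M) = -4*(-56) = 224)
√(√(G(414) + S(487)) + m(368, 557)) = √(√(⅕ - 330*487*(1 + 487)) + 224) = √(√(⅕ - 330*487*488) + 224) = √(√(⅕ - 78426480) + 224) = √(√(-392132399/5) + 224) = √(I*√1960661995/5 + 224) = √(224 + I*√1960661995/5)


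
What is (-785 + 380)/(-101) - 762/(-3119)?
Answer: 1340157/315019 ≈ 4.2542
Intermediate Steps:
(-785 + 380)/(-101) - 762/(-3119) = -405*(-1/101) - 762*(-1/3119) = 405/101 + 762/3119 = 1340157/315019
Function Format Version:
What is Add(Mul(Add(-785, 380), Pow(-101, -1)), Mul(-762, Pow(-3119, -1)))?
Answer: Rational(1340157, 315019) ≈ 4.2542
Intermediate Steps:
Add(Mul(Add(-785, 380), Pow(-101, -1)), Mul(-762, Pow(-3119, -1))) = Add(Mul(-405, Rational(-1, 101)), Mul(-762, Rational(-1, 3119))) = Add(Rational(405, 101), Rational(762, 3119)) = Rational(1340157, 315019)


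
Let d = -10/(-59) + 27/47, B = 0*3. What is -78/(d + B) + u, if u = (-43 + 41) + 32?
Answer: -154404/2063 ≈ -74.844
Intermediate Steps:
u = 30 (u = -2 + 32 = 30)
B = 0
d = 2063/2773 (d = -10*(-1/59) + 27*(1/47) = 10/59 + 27/47 = 2063/2773 ≈ 0.74396)
-78/(d + B) + u = -78/(2063/2773 + 0) + 30 = -78/(2063/2773) + 30 = (2773/2063)*(-78) + 30 = -216294/2063 + 30 = -154404/2063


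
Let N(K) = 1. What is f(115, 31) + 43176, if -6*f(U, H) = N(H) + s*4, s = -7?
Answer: 86361/2 ≈ 43181.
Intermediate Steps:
f(U, H) = 9/2 (f(U, H) = -(1 - 7*4)/6 = -(1 - 28)/6 = -⅙*(-27) = 9/2)
f(115, 31) + 43176 = 9/2 + 43176 = 86361/2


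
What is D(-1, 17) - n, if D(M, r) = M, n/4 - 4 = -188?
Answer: 735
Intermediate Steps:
n = -736 (n = 16 + 4*(-188) = 16 - 752 = -736)
D(-1, 17) - n = -1 - 1*(-736) = -1 + 736 = 735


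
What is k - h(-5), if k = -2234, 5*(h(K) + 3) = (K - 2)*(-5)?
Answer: -2238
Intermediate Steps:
h(K) = -1 - K (h(K) = -3 + ((K - 2)*(-5))/5 = -3 + ((-2 + K)*(-5))/5 = -3 + (10 - 5*K)/5 = -3 + (2 - K) = -1 - K)
k - h(-5) = -2234 - (-1 - 1*(-5)) = -2234 - (-1 + 5) = -2234 - 1*4 = -2234 - 4 = -2238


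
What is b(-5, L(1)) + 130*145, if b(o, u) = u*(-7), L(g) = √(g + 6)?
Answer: 18850 - 7*√7 ≈ 18831.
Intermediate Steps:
L(g) = √(6 + g)
b(o, u) = -7*u
b(-5, L(1)) + 130*145 = -7*√(6 + 1) + 130*145 = -7*√7 + 18850 = 18850 - 7*√7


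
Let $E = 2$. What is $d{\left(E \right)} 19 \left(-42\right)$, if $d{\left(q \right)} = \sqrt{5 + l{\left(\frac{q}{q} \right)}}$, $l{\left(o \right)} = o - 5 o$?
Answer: $-798$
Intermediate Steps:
$l{\left(o \right)} = - 4 o$
$d{\left(q \right)} = 1$ ($d{\left(q \right)} = \sqrt{5 - 4 \frac{q}{q}} = \sqrt{5 - 4} = \sqrt{1} = 1$)
$d{\left(E \right)} 19 \left(-42\right) = 1 \cdot 19 \left(-42\right) = 19 \left(-42\right) = -798$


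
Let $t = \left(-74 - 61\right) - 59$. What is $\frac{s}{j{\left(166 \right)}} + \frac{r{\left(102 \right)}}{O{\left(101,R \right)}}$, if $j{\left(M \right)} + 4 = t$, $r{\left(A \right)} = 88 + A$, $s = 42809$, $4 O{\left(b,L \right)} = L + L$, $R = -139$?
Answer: $- \frac{6025691}{27522} \approx -218.94$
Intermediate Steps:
$O{\left(b,L \right)} = \frac{L}{2}$ ($O{\left(b,L \right)} = \frac{L + L}{4} = \frac{2 L}{4} = \frac{L}{2}$)
$t = -194$ ($t = -135 - 59 = -194$)
$j{\left(M \right)} = -198$ ($j{\left(M \right)} = -4 - 194 = -198$)
$\frac{s}{j{\left(166 \right)}} + \frac{r{\left(102 \right)}}{O{\left(101,R \right)}} = \frac{42809}{-198} + \frac{88 + 102}{\frac{1}{2} \left(-139\right)} = 42809 \left(- \frac{1}{198}\right) + \frac{190}{- \frac{139}{2}} = - \frac{42809}{198} + 190 \left(- \frac{2}{139}\right) = - \frac{42809}{198} - \frac{380}{139} = - \frac{6025691}{27522}$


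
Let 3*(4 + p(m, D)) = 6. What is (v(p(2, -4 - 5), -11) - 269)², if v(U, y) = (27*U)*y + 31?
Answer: 126736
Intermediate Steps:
p(m, D) = -2 (p(m, D) = -4 + (⅓)*6 = -4 + 2 = -2)
v(U, y) = 31 + 27*U*y (v(U, y) = 27*U*y + 31 = 31 + 27*U*y)
(v(p(2, -4 - 5), -11) - 269)² = ((31 + 27*(-2)*(-11)) - 269)² = ((31 + 594) - 269)² = (625 - 269)² = 356² = 126736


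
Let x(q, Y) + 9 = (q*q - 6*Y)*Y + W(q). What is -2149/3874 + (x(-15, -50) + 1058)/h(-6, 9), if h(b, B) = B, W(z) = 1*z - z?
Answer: -97648015/34866 ≈ -2800.7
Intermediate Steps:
W(z) = 0 (W(z) = z - z = 0)
x(q, Y) = -9 + Y*(q² - 6*Y) (x(q, Y) = -9 + ((q*q - 6*Y)*Y + 0) = -9 + ((q² - 6*Y)*Y + 0) = -9 + (Y*(q² - 6*Y) + 0) = -9 + Y*(q² - 6*Y))
-2149/3874 + (x(-15, -50) + 1058)/h(-6, 9) = -2149/3874 + ((-9 - 6*(-50)² - 50*(-15)²) + 1058)/9 = -2149*1/3874 + ((-9 - 6*2500 - 50*225) + 1058)*(⅑) = -2149/3874 + ((-9 - 15000 - 11250) + 1058)*(⅑) = -2149/3874 + (-26259 + 1058)*(⅑) = -2149/3874 - 25201*⅑ = -2149/3874 - 25201/9 = -97648015/34866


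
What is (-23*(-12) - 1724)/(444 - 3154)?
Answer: 724/1355 ≈ 0.53432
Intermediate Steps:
(-23*(-12) - 1724)/(444 - 3154) = (276 - 1724)/(-2710) = -1448*(-1/2710) = 724/1355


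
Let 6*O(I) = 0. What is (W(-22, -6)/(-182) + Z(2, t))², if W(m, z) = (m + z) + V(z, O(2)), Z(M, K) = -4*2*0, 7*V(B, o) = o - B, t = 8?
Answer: 9025/405769 ≈ 0.022242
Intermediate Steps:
O(I) = 0 (O(I) = (⅙)*0 = 0)
V(B, o) = -B/7 + o/7 (V(B, o) = (o - B)/7 = -B/7 + o/7)
Z(M, K) = 0 (Z(M, K) = -8*0 = 0)
W(m, z) = m + 6*z/7 (W(m, z) = (m + z) + (-z/7 + (⅐)*0) = (m + z) + (-z/7 + 0) = (m + z) - z/7 = m + 6*z/7)
(W(-22, -6)/(-182) + Z(2, t))² = ((-22 + (6/7)*(-6))/(-182) + 0)² = ((-22 - 36/7)*(-1/182) + 0)² = (-190/7*(-1/182) + 0)² = (95/637 + 0)² = (95/637)² = 9025/405769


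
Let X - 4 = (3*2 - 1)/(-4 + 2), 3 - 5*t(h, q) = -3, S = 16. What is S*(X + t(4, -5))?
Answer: 216/5 ≈ 43.200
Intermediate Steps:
t(h, q) = 6/5 (t(h, q) = ⅗ - ⅕*(-3) = ⅗ + ⅗ = 6/5)
X = 3/2 (X = 4 + (3*2 - 1)/(-4 + 2) = 4 + (6 - 1)/(-2) = 4 + 5*(-½) = 4 - 5/2 = 3/2 ≈ 1.5000)
S*(X + t(4, -5)) = 16*(3/2 + 6/5) = 16*(27/10) = 216/5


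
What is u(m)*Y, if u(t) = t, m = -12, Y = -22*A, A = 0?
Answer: 0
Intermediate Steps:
Y = 0 (Y = -22*0 = 0)
u(m)*Y = -12*0 = 0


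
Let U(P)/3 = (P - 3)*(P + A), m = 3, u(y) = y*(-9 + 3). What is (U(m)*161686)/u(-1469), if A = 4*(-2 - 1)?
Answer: 0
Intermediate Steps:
u(y) = -6*y (u(y) = y*(-6) = -6*y)
A = -12 (A = 4*(-3) = -12)
U(P) = 3*(-12 + P)*(-3 + P) (U(P) = 3*((P - 3)*(P - 12)) = 3*((-3 + P)*(-12 + P)) = 3*((-12 + P)*(-3 + P)) = 3*(-12 + P)*(-3 + P))
(U(m)*161686)/u(-1469) = ((108 - 45*3 + 3*3²)*161686)/((-6*(-1469))) = ((108 - 135 + 3*9)*161686)/8814 = ((108 - 135 + 27)*161686)*(1/8814) = (0*161686)*(1/8814) = 0*(1/8814) = 0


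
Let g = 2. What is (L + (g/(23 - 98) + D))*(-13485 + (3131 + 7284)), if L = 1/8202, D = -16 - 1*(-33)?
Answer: -1068484949/20505 ≈ -52109.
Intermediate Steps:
D = 17 (D = -16 + 33 = 17)
L = 1/8202 ≈ 0.00012192
(L + (g/(23 - 98) + D))*(-13485 + (3131 + 7284)) = (1/8202 + (2/(23 - 98) + 17))*(-13485 + (3131 + 7284)) = (1/8202 + (2/(-75) + 17))*(-13485 + 10415) = (1/8202 + (-1/75*2 + 17))*(-3070) = (1/8202 + (-2/75 + 17))*(-3070) = (1/8202 + 1273/75)*(-3070) = (3480407/205050)*(-3070) = -1068484949/20505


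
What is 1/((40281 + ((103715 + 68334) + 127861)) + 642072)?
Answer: 1/982263 ≈ 1.0181e-6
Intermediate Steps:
1/((40281 + ((103715 + 68334) + 127861)) + 642072) = 1/((40281 + (172049 + 127861)) + 642072) = 1/((40281 + 299910) + 642072) = 1/(340191 + 642072) = 1/982263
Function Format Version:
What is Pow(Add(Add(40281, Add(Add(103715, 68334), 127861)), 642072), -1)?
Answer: Rational(1, 982263) ≈ 1.0181e-6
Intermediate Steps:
Pow(Add(Add(40281, Add(Add(103715, 68334), 127861)), 642072), -1) = Pow(Add(Add(40281, Add(172049, 127861)), 642072), -1) = Pow(Add(Add(40281, 299910), 642072), -1) = Pow(Add(340191, 642072), -1) = Pow(982263, -1) = Rational(1, 982263)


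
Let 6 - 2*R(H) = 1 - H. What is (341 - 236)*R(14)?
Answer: 1995/2 ≈ 997.50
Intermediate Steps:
R(H) = 5/2 + H/2 (R(H) = 3 - (1 - H)/2 = 3 + (-½ + H/2) = 5/2 + H/2)
(341 - 236)*R(14) = (341 - 236)*(5/2 + (½)*14) = 105*(5/2 + 7) = 105*(19/2) = 1995/2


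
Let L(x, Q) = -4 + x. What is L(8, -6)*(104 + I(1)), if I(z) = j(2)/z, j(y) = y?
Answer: 424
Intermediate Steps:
I(z) = 2/z
L(8, -6)*(104 + I(1)) = (-4 + 8)*(104 + 2/1) = 4*(104 + 2*1) = 4*(104 + 2) = 4*106 = 424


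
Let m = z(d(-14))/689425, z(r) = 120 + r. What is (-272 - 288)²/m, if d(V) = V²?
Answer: 54050920000/79 ≈ 6.8419e+8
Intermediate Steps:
m = 316/689425 (m = (120 + (-14)²)/689425 = (120 + 196)*(1/689425) = 316*(1/689425) = 316/689425 ≈ 0.00045835)
(-272 - 288)²/m = (-272 - 288)²/(316/689425) = (-560)²*(689425/316) = 313600*(689425/316) = 54050920000/79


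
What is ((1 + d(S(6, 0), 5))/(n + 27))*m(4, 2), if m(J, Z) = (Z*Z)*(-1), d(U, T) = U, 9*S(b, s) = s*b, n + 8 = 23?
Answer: -2/21 ≈ -0.095238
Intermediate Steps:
n = 15 (n = -8 + 23 = 15)
S(b, s) = b*s/9 (S(b, s) = (s*b)/9 = (b*s)/9 = b*s/9)
m(J, Z) = -Z² (m(J, Z) = Z²*(-1) = -Z²)
((1 + d(S(6, 0), 5))/(n + 27))*m(4, 2) = ((1 + (⅑)*6*0)/(15 + 27))*(-1*2²) = ((1 + 0)/42)*(-1*4) = (1*(1/42))*(-4) = (1/42)*(-4) = -2/21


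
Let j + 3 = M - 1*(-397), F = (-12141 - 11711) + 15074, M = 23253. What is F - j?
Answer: -32425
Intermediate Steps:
F = -8778 (F = -23852 + 15074 = -8778)
j = 23647 (j = -3 + (23253 - 1*(-397)) = -3 + (23253 + 397) = -3 + 23650 = 23647)
F - j = -8778 - 1*23647 = -8778 - 23647 = -32425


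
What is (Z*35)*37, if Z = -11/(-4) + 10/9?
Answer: 180005/36 ≈ 5000.1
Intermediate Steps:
Z = 139/36 (Z = -11*(-¼) + 10*(⅑) = 11/4 + 10/9 = 139/36 ≈ 3.8611)
(Z*35)*37 = ((139/36)*35)*37 = (4865/36)*37 = 180005/36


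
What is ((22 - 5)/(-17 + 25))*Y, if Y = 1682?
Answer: 14297/4 ≈ 3574.3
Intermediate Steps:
((22 - 5)/(-17 + 25))*Y = ((22 - 5)/(-17 + 25))*1682 = (17/8)*1682 = 14297/4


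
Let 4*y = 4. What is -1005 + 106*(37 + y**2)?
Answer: 3023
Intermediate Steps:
y = 1 (y = (1/4)*4 = 1)
-1005 + 106*(37 + y**2) = -1005 + 106*(37 + 1**2) = -1005 + 106*(37 + 1) = -1005 + 106*38 = -1005 + 4028 = 3023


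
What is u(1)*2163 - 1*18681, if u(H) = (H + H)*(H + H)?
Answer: -10029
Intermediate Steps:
u(H) = 4*H**2 (u(H) = (2*H)*(2*H) = 4*H**2)
u(1)*2163 - 1*18681 = (4*1**2)*2163 - 1*18681 = (4*1)*2163 - 18681 = 4*2163 - 18681 = 8652 - 18681 = -10029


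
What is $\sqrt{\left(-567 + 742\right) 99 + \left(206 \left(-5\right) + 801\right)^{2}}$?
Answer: $\sqrt{69766} \approx 264.13$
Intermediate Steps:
$\sqrt{\left(-567 + 742\right) 99 + \left(206 \left(-5\right) + 801\right)^{2}} = \sqrt{175 \cdot 99 + \left(-1030 + 801\right)^{2}} = \sqrt{17325 + \left(-229\right)^{2}} = \sqrt{17325 + 52441} = \sqrt{69766}$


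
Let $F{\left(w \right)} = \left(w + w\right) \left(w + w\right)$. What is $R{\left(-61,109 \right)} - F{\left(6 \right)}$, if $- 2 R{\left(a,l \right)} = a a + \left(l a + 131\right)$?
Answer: $\frac{2509}{2} \approx 1254.5$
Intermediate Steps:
$F{\left(w \right)} = 4 w^{2}$ ($F{\left(w \right)} = 2 w 2 w = 4 w^{2}$)
$R{\left(a,l \right)} = - \frac{131}{2} - \frac{a^{2}}{2} - \frac{a l}{2}$ ($R{\left(a,l \right)} = - \frac{a a + \left(l a + 131\right)}{2} = - \frac{a^{2} + \left(a l + 131\right)}{2} = - \frac{a^{2} + \left(131 + a l\right)}{2} = - \frac{131 + a^{2} + a l}{2} = - \frac{131}{2} - \frac{a^{2}}{2} - \frac{a l}{2}$)
$R{\left(-61,109 \right)} - F{\left(6 \right)} = \left(- \frac{131}{2} - \frac{\left(-61\right)^{2}}{2} - \left(- \frac{61}{2}\right) 109\right) - 4 \cdot 6^{2} = \left(- \frac{131}{2} - \frac{3721}{2} + \frac{6649}{2}\right) - 4 \cdot 36 = \left(- \frac{131}{2} - \frac{3721}{2} + \frac{6649}{2}\right) - 144 = \frac{2797}{2} - 144 = \frac{2509}{2}$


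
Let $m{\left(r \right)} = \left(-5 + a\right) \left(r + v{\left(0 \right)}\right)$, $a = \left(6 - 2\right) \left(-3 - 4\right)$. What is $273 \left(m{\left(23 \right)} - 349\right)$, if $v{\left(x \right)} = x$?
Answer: $-302484$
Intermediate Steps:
$a = -28$ ($a = 4 \left(-7\right) = -28$)
$m{\left(r \right)} = - 33 r$ ($m{\left(r \right)} = \left(-5 - 28\right) \left(r + 0\right) = - 33 r$)
$273 \left(m{\left(23 \right)} - 349\right) = 273 \left(\left(-33\right) 23 - 349\right) = 273 \left(-759 - 349\right) = 273 \left(-1108\right) = -302484$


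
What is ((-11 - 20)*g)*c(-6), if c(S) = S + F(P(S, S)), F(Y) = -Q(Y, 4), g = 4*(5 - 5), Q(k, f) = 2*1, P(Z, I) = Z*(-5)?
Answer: 0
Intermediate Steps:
P(Z, I) = -5*Z
Q(k, f) = 2
g = 0 (g = 4*0 = 0)
F(Y) = -2 (F(Y) = -1*2 = -2)
c(S) = -2 + S (c(S) = S - 2 = -2 + S)
((-11 - 20)*g)*c(-6) = ((-11 - 20)*0)*(-2 - 6) = -31*0*(-8) = 0*(-8) = 0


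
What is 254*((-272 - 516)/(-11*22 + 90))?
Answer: 25019/19 ≈ 1316.8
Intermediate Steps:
254*((-272 - 516)/(-11*22 + 90)) = 254*(-788/(-242 + 90)) = 254*(-788/(-152)) = 254*(-788*(-1/152)) = 254*(197/38) = 25019/19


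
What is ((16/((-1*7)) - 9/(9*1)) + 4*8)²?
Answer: 40401/49 ≈ 824.51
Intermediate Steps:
((16/((-1*7)) - 9/(9*1)) + 4*8)² = ((16/(-7) - 9/9) + 32)² = ((16*(-⅐) - 9*⅑) + 32)² = ((-16/7 - 1) + 32)² = (-23/7 + 32)² = (201/7)² = 40401/49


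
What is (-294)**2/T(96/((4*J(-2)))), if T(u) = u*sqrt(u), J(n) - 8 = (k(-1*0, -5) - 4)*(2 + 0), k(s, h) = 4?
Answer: 9604*sqrt(3) ≈ 16635.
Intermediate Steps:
J(n) = 8 (J(n) = 8 + (4 - 4)*(2 + 0) = 8 + 0*2 = 8 + 0 = 8)
T(u) = u**(3/2)
(-294)**2/T(96/((4*J(-2)))) = (-294)**2/((96/((4*8)))**(3/2)) = 86436/((96/32)**(3/2)) = 86436/((96*(1/32))**(3/2)) = 86436/(3**(3/2)) = 86436/((3*sqrt(3))) = 86436*(sqrt(3)/9) = 9604*sqrt(3)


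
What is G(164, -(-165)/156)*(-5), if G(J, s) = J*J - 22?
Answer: -134370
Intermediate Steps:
G(J, s) = -22 + J**2 (G(J, s) = J**2 - 22 = -22 + J**2)
G(164, -(-165)/156)*(-5) = (-22 + 164**2)*(-5) = (-22 + 26896)*(-5) = 26874*(-5) = -134370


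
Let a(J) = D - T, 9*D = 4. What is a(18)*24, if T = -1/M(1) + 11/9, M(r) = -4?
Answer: -74/3 ≈ -24.667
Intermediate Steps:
D = 4/9 (D = (⅑)*4 = 4/9 ≈ 0.44444)
T = 53/36 (T = -1/(-4) + 11/9 = -1*(-¼) + 11*(⅑) = ¼ + 11/9 = 53/36 ≈ 1.4722)
a(J) = -37/36 (a(J) = 4/9 - 1*53/36 = 4/9 - 53/36 = -37/36)
a(18)*24 = -37/36*24 = -74/3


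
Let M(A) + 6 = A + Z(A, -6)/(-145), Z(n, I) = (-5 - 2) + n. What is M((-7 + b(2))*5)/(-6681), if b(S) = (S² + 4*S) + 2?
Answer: -4177/968745 ≈ -0.0043118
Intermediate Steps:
b(S) = 2 + S² + 4*S
Z(n, I) = -7 + n
M(A) = -863/145 + 144*A/145 (M(A) = -6 + (A + (-7 + A)/(-145)) = -6 + (A + (-7 + A)*(-1/145)) = -6 + (A + (7/145 - A/145)) = -6 + (7/145 + 144*A/145) = -863/145 + 144*A/145)
M((-7 + b(2))*5)/(-6681) = (-863/145 + 144*((-7 + (2 + 2² + 4*2))*5)/145)/(-6681) = (-863/145 + 144*((-7 + (2 + 4 + 8))*5)/145)*(-1/6681) = (-863/145 + 144*((-7 + 14)*5)/145)*(-1/6681) = (-863/145 + 144*(7*5)/145)*(-1/6681) = (-863/145 + (144/145)*35)*(-1/6681) = (-863/145 + 1008/29)*(-1/6681) = (4177/145)*(-1/6681) = -4177/968745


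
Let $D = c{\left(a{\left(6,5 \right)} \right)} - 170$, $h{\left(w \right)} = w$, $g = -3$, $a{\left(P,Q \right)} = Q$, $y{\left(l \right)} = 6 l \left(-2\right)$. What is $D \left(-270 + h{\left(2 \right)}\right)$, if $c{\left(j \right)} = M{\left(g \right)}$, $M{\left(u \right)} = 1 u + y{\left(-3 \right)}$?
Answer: $36716$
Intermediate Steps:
$y{\left(l \right)} = - 12 l$
$M{\left(u \right)} = 36 + u$ ($M{\left(u \right)} = 1 u - -36 = u + 36 = 36 + u$)
$c{\left(j \right)} = 33$ ($c{\left(j \right)} = 36 - 3 = 33$)
$D = -137$ ($D = 33 - 170 = -137$)
$D \left(-270 + h{\left(2 \right)}\right) = - 137 \left(-270 + 2\right) = \left(-137\right) \left(-268\right) = 36716$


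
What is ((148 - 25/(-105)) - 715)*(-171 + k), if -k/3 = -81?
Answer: -285648/7 ≈ -40807.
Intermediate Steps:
k = 243 (k = -3*(-81) = 243)
((148 - 25/(-105)) - 715)*(-171 + k) = ((148 - 25/(-105)) - 715)*(-171 + 243) = ((148 - 25*(-1)/105) - 715)*72 = ((148 - 1*(-5/21)) - 715)*72 = ((148 + 5/21) - 715)*72 = (3113/21 - 715)*72 = -11902/21*72 = -285648/7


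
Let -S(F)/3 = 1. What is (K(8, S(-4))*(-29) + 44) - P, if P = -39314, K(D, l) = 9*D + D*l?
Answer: 37966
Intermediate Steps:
S(F) = -3 (S(F) = -3*1 = -3)
(K(8, S(-4))*(-29) + 44) - P = ((8*(9 - 3))*(-29) + 44) - 1*(-39314) = ((8*6)*(-29) + 44) + 39314 = (48*(-29) + 44) + 39314 = (-1392 + 44) + 39314 = -1348 + 39314 = 37966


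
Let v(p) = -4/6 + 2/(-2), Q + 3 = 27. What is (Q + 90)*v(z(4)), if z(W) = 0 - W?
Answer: -190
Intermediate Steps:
Q = 24 (Q = -3 + 27 = 24)
z(W) = -W
v(p) = -5/3 (v(p) = -4*1/6 + 2*(-1/2) = -2/3 - 1 = -5/3)
(Q + 90)*v(z(4)) = (24 + 90)*(-5/3) = 114*(-5/3) = -190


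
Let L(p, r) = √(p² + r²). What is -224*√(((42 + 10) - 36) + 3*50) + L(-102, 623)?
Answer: √398533 - 224*√166 ≈ -2254.7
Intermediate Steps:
-224*√(((42 + 10) - 36) + 3*50) + L(-102, 623) = -224*√(((42 + 10) - 36) + 3*50) + √((-102)² + 623²) = -224*√((52 - 36) + 150) + √(10404 + 388129) = -224*√(16 + 150) + √398533 = -224*√166 + √398533 = √398533 - 224*√166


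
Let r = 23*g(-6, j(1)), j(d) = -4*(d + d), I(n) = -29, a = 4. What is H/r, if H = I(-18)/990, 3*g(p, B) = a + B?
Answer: 29/30360 ≈ 0.00095520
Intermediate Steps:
j(d) = -8*d
g(p, B) = 4/3 + B/3 (g(p, B) = (4 + B)/3 = 4/3 + B/3)
r = -92/3 (r = 23*(4/3 + (-8*1)/3) = 23*(4/3 + (1/3)*(-8)) = 23*(4/3 - 8/3) = 23*(-4/3) = -92/3 ≈ -30.667)
H = -29/990 ≈ -0.029293
H/r = -29/(990*(-92/3)) = -29/990*(-3/92) = 29/30360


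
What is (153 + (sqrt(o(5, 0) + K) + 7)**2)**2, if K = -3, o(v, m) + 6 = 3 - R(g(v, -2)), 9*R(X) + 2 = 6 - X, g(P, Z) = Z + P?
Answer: 3011149/81 + 49364*I*sqrt(55)/27 ≈ 37175.0 + 13559.0*I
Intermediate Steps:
g(P, Z) = P + Z
R(X) = 4/9 - X/9 (R(X) = -2/9 + (6 - X)/9 = -2/9 + (2/3 - X/9) = 4/9 - X/9)
o(v, m) = -11/3 + v/9 (o(v, m) = -6 + (3 - (4/9 - (v - 2)/9)) = -6 + (3 - (4/9 - (-2 + v)/9)) = -6 + (3 - (4/9 + (2/9 - v/9))) = -6 + (3 - (2/3 - v/9)) = -6 + (3 + (-2/3 + v/9)) = -6 + (7/3 + v/9) = -11/3 + v/9)
(153 + (sqrt(o(5, 0) + K) + 7)**2)**2 = (153 + (sqrt((-11/3 + (1/9)*5) - 3) + 7)**2)**2 = (153 + (sqrt((-11/3 + 5/9) - 3) + 7)**2)**2 = (153 + (sqrt(-28/9 - 3) + 7)**2)**2 = (153 + (sqrt(-55/9) + 7)**2)**2 = (153 + (I*sqrt(55)/3 + 7)**2)**2 = (153 + (7 + I*sqrt(55)/3)**2)**2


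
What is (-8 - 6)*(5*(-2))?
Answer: 140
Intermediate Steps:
(-8 - 6)*(5*(-2)) = -14*(-10) = 140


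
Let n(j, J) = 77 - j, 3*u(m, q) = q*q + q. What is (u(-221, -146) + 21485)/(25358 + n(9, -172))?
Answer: 85625/76278 ≈ 1.1225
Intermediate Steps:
u(m, q) = q/3 + q**2/3 (u(m, q) = (q*q + q)/3 = (q**2 + q)/3 = (q + q**2)/3 = q/3 + q**2/3)
(u(-221, -146) + 21485)/(25358 + n(9, -172)) = ((1/3)*(-146)*(1 - 146) + 21485)/(25358 + (77 - 1*9)) = ((1/3)*(-146)*(-145) + 21485)/(25358 + (77 - 9)) = (21170/3 + 21485)/(25358 + 68) = (85625/3)/25426 = (85625/3)*(1/25426) = 85625/76278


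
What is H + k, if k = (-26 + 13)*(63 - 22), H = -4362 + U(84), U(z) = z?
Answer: -4811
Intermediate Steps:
H = -4278 (H = -4362 + 84 = -4278)
k = -533 (k = -13*41 = -533)
H + k = -4278 - 533 = -4811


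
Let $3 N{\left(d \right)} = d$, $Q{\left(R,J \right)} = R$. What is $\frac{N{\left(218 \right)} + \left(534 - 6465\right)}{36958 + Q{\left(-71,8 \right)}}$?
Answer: $- \frac{17575}{110661} \approx -0.15882$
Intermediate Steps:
$N{\left(d \right)} = \frac{d}{3}$
$\frac{N{\left(218 \right)} + \left(534 - 6465\right)}{36958 + Q{\left(-71,8 \right)}} = \frac{\frac{1}{3} \cdot 218 + \left(534 - 6465\right)}{36958 - 71} = \frac{\frac{218}{3} - 5931}{36887} = \left(- \frac{17575}{3}\right) \frac{1}{36887} = - \frac{17575}{110661}$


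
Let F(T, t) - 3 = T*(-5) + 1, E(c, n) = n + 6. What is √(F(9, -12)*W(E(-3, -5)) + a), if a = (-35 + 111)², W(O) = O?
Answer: √5735 ≈ 75.730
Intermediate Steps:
E(c, n) = 6 + n
F(T, t) = 4 - 5*T (F(T, t) = 3 + (T*(-5) + 1) = 3 + (-5*T + 1) = 3 + (1 - 5*T) = 4 - 5*T)
a = 5776 (a = 76² = 5776)
√(F(9, -12)*W(E(-3, -5)) + a) = √((4 - 5*9)*(6 - 5) + 5776) = √((4 - 45)*1 + 5776) = √(-41*1 + 5776) = √(-41 + 5776) = √5735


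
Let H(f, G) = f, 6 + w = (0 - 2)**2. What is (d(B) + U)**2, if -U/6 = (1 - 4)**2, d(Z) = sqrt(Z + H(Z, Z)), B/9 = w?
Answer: 2880 - 648*I ≈ 2880.0 - 648.0*I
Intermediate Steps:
w = -2 (w = -6 + (0 - 2)**2 = -6 + (-2)**2 = -6 + 4 = -2)
B = -18 (B = 9*(-2) = -18)
d(Z) = sqrt(2)*sqrt(Z) (d(Z) = sqrt(Z + Z) = sqrt(2*Z) = sqrt(2)*sqrt(Z))
U = -54 (U = -6*(1 - 4)**2 = -6*(-3)**2 = -6*9 = -54)
(d(B) + U)**2 = (sqrt(2)*sqrt(-18) - 54)**2 = (sqrt(2)*(3*I*sqrt(2)) - 54)**2 = (6*I - 54)**2 = (-54 + 6*I)**2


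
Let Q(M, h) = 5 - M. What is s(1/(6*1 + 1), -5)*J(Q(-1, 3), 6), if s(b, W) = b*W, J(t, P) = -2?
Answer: 10/7 ≈ 1.4286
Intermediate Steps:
s(b, W) = W*b
s(1/(6*1 + 1), -5)*J(Q(-1, 3), 6) = -5/(6*1 + 1)*(-2) = -5/(6 + 1)*(-2) = -5/7*(-2) = 10/7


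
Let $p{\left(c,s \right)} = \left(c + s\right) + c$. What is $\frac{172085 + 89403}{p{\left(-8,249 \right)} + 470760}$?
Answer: $\frac{261488}{470993} \approx 0.55518$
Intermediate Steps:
$p{\left(c,s \right)} = s + 2 c$
$\frac{172085 + 89403}{p{\left(-8,249 \right)} + 470760} = \frac{172085 + 89403}{\left(249 + 2 \left(-8\right)\right) + 470760} = \frac{261488}{\left(249 - 16\right) + 470760} = \frac{261488}{233 + 470760} = \frac{261488}{470993}$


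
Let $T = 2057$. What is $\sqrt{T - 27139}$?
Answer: $i \sqrt{25082} \approx 158.37 i$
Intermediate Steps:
$\sqrt{T - 27139} = \sqrt{2057 - 27139} = \sqrt{-25082} = i \sqrt{25082}$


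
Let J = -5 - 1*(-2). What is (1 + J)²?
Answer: 4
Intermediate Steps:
J = -3 (J = -5 + 2 = -3)
(1 + J)² = (1 - 3)² = (-2)² = 4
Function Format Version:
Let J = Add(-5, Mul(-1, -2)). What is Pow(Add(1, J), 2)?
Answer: 4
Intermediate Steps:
J = -3 (J = Add(-5, 2) = -3)
Pow(Add(1, J), 2) = Pow(Add(1, -3), 2) = Pow(-2, 2) = 4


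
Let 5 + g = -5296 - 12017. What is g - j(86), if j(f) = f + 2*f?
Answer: -17576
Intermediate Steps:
j(f) = 3*f
g = -17318 (g = -5 + (-5296 - 12017) = -5 - 17313 = -17318)
g - j(86) = -17318 - 3*86 = -17318 - 1*258 = -17318 - 258 = -17576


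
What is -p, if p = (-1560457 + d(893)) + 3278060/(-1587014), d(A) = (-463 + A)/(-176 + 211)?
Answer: 8667578100501/5554549 ≈ 1.5604e+6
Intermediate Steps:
d(A) = -463/35 + A/35 (d(A) = (-463 + A)/35 = (-463 + A)*(1/35) = -463/35 + A/35)
p = -8667578100501/5554549 (p = (-1560457 + (-463/35 + (1/35)*893)) + 3278060/(-1587014) = (-1560457 + (-463/35 + 893/35)) + 3278060*(-1/1587014) = (-1560457 + 86/7) - 1639030/793507 = -10923113/7 - 1639030/793507 = -8667578100501/5554549 ≈ -1.5604e+6)
-p = -1*(-8667578100501/5554549) = 8667578100501/5554549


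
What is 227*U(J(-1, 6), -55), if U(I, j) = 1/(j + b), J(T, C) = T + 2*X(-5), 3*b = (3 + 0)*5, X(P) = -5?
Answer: -227/50 ≈ -4.5400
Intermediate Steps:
b = 5 (b = ((3 + 0)*5)/3 = (3*5)/3 = (1/3)*15 = 5)
J(T, C) = -10 + T (J(T, C) = T + 2*(-5) = T - 10 = -10 + T)
U(I, j) = 1/(5 + j) (U(I, j) = 1/(j + 5) = 1/(5 + j))
227*U(J(-1, 6), -55) = 227/(5 - 55) = 227/(-50) = 227*(-1/50) = -227/50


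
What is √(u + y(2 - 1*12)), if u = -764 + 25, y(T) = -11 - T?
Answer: 2*I*√185 ≈ 27.203*I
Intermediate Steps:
u = -739
√(u + y(2 - 1*12)) = √(-739 + (-11 - (2 - 1*12))) = √(-739 + (-11 - (2 - 12))) = √(-739 + (-11 - 1*(-10))) = √(-739 + (-11 + 10)) = √(-739 - 1) = √(-740) = 2*I*√185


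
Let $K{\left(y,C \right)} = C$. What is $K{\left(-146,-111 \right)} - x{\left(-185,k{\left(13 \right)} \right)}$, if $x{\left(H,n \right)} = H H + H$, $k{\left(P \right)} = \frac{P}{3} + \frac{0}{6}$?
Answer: $-34151$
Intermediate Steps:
$k{\left(P \right)} = \frac{P}{3}$ ($k{\left(P \right)} = P \frac{1}{3} + 0 \cdot \frac{1}{6} = \frac{P}{3} + 0 = \frac{P}{3}$)
$x{\left(H,n \right)} = H + H^{2}$ ($x{\left(H,n \right)} = H^{2} + H = H + H^{2}$)
$K{\left(-146,-111 \right)} - x{\left(-185,k{\left(13 \right)} \right)} = -111 - - 185 \left(1 - 185\right) = -111 - \left(-185\right) \left(-184\right) = -111 - 34040 = -34151$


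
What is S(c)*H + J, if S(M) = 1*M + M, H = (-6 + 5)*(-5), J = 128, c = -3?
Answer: 98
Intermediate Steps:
H = 5 (H = -1*(-5) = 5)
S(M) = 2*M (S(M) = M + M = 2*M)
S(c)*H + J = (2*(-3))*5 + 128 = -6*5 + 128 = -30 + 128 = 98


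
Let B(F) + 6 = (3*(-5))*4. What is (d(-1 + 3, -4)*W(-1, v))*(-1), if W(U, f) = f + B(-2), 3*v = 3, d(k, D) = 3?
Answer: 195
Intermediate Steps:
v = 1 (v = (⅓)*3 = 1)
B(F) = -66 (B(F) = -6 + (3*(-5))*4 = -6 - 15*4 = -6 - 60 = -66)
W(U, f) = -66 + f (W(U, f) = f - 66 = -66 + f)
(d(-1 + 3, -4)*W(-1, v))*(-1) = (3*(-66 + 1))*(-1) = (3*(-65))*(-1) = -195*(-1) = 195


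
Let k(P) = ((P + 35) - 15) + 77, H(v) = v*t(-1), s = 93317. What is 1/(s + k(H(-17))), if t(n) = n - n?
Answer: 1/93414 ≈ 1.0705e-5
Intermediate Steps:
t(n) = 0
H(v) = 0 (H(v) = v*0 = 0)
k(P) = 97 + P (k(P) = ((35 + P) - 15) + 77 = (20 + P) + 77 = 97 + P)
1/(s + k(H(-17))) = 1/(93317 + (97 + 0)) = 1/(93317 + 97) = 1/93414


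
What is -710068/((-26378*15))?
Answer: 355034/197835 ≈ 1.7946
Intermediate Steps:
-710068/((-26378*15)) = -710068/(-395670) = -710068*(-1/395670) = 355034/197835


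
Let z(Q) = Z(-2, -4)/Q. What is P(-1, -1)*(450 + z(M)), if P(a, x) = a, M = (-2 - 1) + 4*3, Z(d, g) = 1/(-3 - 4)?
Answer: -28349/63 ≈ -449.98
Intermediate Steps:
Z(d, g) = -⅐ (Z(d, g) = 1/(-7) = -⅐)
M = 9 (M = -3 + 12 = 9)
z(Q) = -1/(7*Q)
P(-1, -1)*(450 + z(M)) = -(450 - ⅐/9) = -(450 - ⅐*⅑) = -(450 - 1/63) = -1*28349/63 = -28349/63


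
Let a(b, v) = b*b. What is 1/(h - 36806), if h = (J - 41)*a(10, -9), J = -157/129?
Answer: -129/5292574 ≈ -2.4374e-5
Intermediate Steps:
J = -157/129 (J = -157*1/129 = -157/129 ≈ -1.2171)
a(b, v) = b²
h = -544600/129 (h = (-157/129 - 41)*10² = -5446/129*100 = -544600/129 ≈ -4221.7)
1/(h - 36806) = 1/(-544600/129 - 36806) = 1/(-5292574/129) = -129/5292574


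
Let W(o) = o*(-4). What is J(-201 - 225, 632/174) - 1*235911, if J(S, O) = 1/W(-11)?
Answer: -10380083/44 ≈ -2.3591e+5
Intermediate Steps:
W(o) = -4*o
J(S, O) = 1/44 (J(S, O) = 1/(-4*(-11)) = 1/44)
J(-201 - 225, 632/174) - 1*235911 = 1/44 - 1*235911 = 1/44 - 235911 = -10380083/44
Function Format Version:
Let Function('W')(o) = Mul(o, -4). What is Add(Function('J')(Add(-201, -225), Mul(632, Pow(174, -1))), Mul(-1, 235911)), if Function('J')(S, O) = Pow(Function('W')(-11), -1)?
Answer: Rational(-10380083, 44) ≈ -2.3591e+5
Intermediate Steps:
Function('W')(o) = Mul(-4, o)
Function('J')(S, O) = Rational(1, 44) (Function('J')(S, O) = Pow(Mul(-4, -11), -1) = Pow(44, -1) = Rational(1, 44))
Add(Function('J')(Add(-201, -225), Mul(632, Pow(174, -1))), Mul(-1, 235911)) = Add(Rational(1, 44), Mul(-1, 235911)) = Add(Rational(1, 44), -235911) = Rational(-10380083, 44)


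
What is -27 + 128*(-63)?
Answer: -8091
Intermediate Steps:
-27 + 128*(-63) = -27 - 8064 = -8091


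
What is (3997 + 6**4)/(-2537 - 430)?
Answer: -5293/2967 ≈ -1.7840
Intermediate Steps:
(3997 + 6**4)/(-2537 - 430) = (3997 + 1296)/(-2967) = 5293*(-1/2967) = -5293/2967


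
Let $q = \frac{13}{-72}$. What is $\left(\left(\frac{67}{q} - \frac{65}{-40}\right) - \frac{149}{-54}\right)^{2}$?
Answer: $\frac{1060226486929}{7884864} \approx 1.3446 \cdot 10^{5}$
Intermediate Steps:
$q = - \frac{13}{72}$ ($q = 13 \left(- \frac{1}{72}\right) = - \frac{13}{72} \approx -0.18056$)
$\left(\left(\frac{67}{q} - \frac{65}{-40}\right) - \frac{149}{-54}\right)^{2} = \left(\left(\frac{67}{- \frac{13}{72}} - \frac{65}{-40}\right) - \frac{149}{-54}\right)^{2} = \left(\left(67 \left(- \frac{72}{13}\right) - - \frac{13}{8}\right) - - \frac{149}{54}\right)^{2} = \left(\left(- \frac{4824}{13} + \frac{13}{8}\right) + \frac{149}{54}\right)^{2} = \left(- \frac{38423}{104} + \frac{149}{54}\right)^{2} = \left(- \frac{1029673}{2808}\right)^{2} = \frac{1060226486929}{7884864}$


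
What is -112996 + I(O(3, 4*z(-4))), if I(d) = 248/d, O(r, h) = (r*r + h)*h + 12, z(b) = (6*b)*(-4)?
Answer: -4263452014/37731 ≈ -1.1300e+5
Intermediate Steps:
z(b) = -24*b
O(r, h) = 12 + h*(h + r²) (O(r, h) = (r² + h)*h + 12 = (h + r²)*h + 12 = h*(h + r²) + 12 = 12 + h*(h + r²))
-112996 + I(O(3, 4*z(-4))) = -112996 + 248/(12 + (4*(-24*(-4)))² + (4*(-24*(-4)))*3²) = -112996 + 248/(12 + (4*96)² + (4*96)*9) = -112996 + 248/(12 + 384² + 384*9) = -112996 + 248/(12 + 147456 + 3456) = -112996 + 248/150924 = -112996 + 248*(1/150924) = -112996 + 62/37731 = -4263452014/37731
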